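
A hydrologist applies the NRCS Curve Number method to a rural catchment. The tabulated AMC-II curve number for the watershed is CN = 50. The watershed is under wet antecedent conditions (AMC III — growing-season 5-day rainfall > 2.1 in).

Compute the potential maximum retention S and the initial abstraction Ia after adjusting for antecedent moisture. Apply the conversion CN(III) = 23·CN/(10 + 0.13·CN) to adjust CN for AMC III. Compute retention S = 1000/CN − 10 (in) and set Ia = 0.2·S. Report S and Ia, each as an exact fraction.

S = 100/23 in ≈ 4.348 in; Ia = 20/23 in ≈ 0.870 in

Wet (AMC III): CN(III) = 23·50/(10 + 0.13·50) = 1150/(33/2) = 2300/33 ≈ 69.697
S = 1000/(2300/33) − 10 = 100/23 in ≈ 4.348 in
Initial abstraction Ia = S/5 = (100/23)/5 = 20/23 ≈ 0.870 in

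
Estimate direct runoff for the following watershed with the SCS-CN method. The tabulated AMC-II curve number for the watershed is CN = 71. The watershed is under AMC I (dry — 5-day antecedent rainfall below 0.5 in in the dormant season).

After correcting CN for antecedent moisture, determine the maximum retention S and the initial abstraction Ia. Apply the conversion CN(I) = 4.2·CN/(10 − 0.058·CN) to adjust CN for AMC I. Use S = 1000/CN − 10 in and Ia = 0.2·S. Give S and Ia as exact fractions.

S = 14500/1491 in ≈ 9.725 in; Ia = 2900/1491 in ≈ 1.945 in

Dry (AMC I): CN(I) = 4.2·71/(10 − 0.058·71) = (1491/5)/(2941/500) = 149100/2941 ≈ 50.697
Max retention: S = 1000/(149100/2941) − 10 = 14500/1491 in (≈ 9.725 in)
Ia = 0.2S: 0.2·9.725 = 1.945 in (exactly 2900/1491)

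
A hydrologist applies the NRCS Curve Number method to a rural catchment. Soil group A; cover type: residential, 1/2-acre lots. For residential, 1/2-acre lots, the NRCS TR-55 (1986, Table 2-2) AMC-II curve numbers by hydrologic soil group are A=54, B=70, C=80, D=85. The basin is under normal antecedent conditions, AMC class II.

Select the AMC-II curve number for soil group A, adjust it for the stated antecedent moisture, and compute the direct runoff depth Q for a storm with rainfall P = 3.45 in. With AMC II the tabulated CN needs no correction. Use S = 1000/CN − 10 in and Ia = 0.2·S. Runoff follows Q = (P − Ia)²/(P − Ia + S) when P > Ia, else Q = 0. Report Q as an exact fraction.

NRCS table: residential, 1/2-acre lots, soil group A → CN(II) = 54
CN(II) = 54; AMC II needs no correction.
Retention S: 1000/CN − 10 with CN=54.000 → S = 230/27 ≈ 8.519 in
Initial abstraction Ia = S/5 = (230/27)/5 = 46/27 ≈ 1.704 in
Since P=3.450 > Ia=1.704: effective rainfall P−Ia = 943/540 in
Q: (943/540)² ÷ (5543/540) = 38663/130140 in (≈ 0.297 in)

Q = 38663/130140 in ≈ 0.297 in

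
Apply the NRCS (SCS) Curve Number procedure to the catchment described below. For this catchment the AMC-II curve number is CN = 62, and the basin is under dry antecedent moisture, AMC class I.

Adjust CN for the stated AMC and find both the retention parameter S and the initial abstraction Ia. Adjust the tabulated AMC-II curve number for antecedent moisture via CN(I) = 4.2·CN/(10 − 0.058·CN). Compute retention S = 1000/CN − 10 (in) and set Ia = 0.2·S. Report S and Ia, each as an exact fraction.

S = 9500/651 in ≈ 14.593 in; Ia = 1900/651 in ≈ 2.919 in

CN(I) from CN(II)=62: (4.2·62)/(10 − 0.058·62) = 65100/1601 ≈ 40.662
Retention S: 1000/CN − 10 with CN=40.662 → S = 9500/651 ≈ 14.593 in
Ia = 0.2·(9500/651) = 1900/651 in ≈ 2.919 in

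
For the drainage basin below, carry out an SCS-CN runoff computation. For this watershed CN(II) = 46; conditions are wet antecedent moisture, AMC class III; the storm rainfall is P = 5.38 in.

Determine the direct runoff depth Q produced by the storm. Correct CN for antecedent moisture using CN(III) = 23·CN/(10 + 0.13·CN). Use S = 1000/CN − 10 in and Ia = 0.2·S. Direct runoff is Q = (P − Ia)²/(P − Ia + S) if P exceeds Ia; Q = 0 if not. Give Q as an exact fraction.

Adjust CN=46 to AMC III: 23·46/(10 + 0.13·46) → 1058 ÷ (799/50) = 52900/799 ≈ 66.208
Retention S: 1000/CN − 10 with CN=66.208 → S = 2700/529 ≈ 5.104 in
Ia = 0.2·(2700/529) = 540/529 in ≈ 1.021 in
Since P=5.380 > Ia=1.021: effective rainfall P−Ia = 115301/26450 in
Q = (115301/26450)²/((115301/26450) + 2700/529) = (13294320601/699602500)/(250301/26450) = 13294320601/6620461450 in ≈ 2.008 in

Q = 13294320601/6620461450 in ≈ 2.008 in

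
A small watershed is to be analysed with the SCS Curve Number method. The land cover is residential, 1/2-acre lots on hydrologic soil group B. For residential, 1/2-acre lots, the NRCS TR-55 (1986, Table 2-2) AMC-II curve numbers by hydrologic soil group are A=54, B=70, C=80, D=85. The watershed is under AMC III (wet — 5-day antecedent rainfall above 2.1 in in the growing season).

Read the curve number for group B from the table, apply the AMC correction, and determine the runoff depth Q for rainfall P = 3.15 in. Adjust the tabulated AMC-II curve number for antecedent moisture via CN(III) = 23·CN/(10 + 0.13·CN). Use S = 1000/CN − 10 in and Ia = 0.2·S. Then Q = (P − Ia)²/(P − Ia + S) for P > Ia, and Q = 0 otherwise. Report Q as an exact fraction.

NRCS table: residential, 1/2-acre lots, soil group B → CN(II) = 70
Adjust CN=70 to AMC III: 23·70/(10 + 0.13·70) → 1610 ÷ (191/10) = 16100/191 ≈ 84.293
Max retention: S = 1000/(16100/191) − 10 = 300/161 in (≈ 1.863 in)
Initial abstraction Ia = S/5 = (300/161)/5 = 60/161 ≈ 0.373 in
P − Ia = 3.150 − 0.373 = 8943/3220 ≈ 2.777 in (> 0, runoff occurs)
Q: (8943/3220)² ÷ (14943/3220) = 26659083/16038820 in (≈ 1.662 in)

Q = 26659083/16038820 in ≈ 1.662 in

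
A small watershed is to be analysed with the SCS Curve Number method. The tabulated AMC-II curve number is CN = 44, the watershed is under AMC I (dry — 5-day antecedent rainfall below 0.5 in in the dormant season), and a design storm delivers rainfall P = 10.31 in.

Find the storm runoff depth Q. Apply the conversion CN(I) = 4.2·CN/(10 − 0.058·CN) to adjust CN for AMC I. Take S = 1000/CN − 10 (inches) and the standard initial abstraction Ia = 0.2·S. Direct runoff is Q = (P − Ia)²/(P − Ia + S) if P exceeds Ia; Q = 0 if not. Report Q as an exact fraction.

Q = 196644529/376275900 in ≈ 0.523 in

Adjust CN=44 to AMC I: 4.2·44/(10 − 0.058·44) → (924/5) ÷ (931/125) = 3300/133 ≈ 24.812
Retention S: 1000/CN − 10 with CN=24.812 → S = 1000/33 ≈ 30.303 in
Ia = 0.2S: 0.2·30.303 = 6.061 in (exactly 200/33)
Excess rainfall: 10.310 − 6.061 = 4.249 in; P > Ia so Q > 0
Q = (14023/3300)²/((14023/3300) + 1000/33) = (196644529/10890000)/(114023/3300) = 196644529/376275900 in ≈ 0.523 in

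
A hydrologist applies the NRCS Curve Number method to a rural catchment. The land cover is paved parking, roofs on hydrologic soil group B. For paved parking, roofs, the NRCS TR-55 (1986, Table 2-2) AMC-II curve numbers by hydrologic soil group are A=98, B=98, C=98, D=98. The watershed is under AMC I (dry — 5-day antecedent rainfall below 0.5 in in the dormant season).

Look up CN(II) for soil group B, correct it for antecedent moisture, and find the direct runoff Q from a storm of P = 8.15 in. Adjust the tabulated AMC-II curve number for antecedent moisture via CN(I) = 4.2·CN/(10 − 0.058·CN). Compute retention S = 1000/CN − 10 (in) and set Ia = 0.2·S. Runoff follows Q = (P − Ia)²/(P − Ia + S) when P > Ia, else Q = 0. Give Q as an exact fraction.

Q = 27465438529/3616461660 in ≈ 7.595 in

NRCS table: paved parking, roofs, soil group B → CN(II) = 98
Adjust CN=98 to AMC I: 4.2·98/(10 − 0.058·98) → (2058/5) ÷ (1079/250) = 102900/1079 ≈ 95.366
S = 1000/(102900/1079) − 10 = 500/1029 in ≈ 0.486 in
Initial abstraction Ia = S/5 = (500/1029)/5 = 100/1029 ≈ 0.097 in
P − Ia = 8.150 − 0.097 = 165727/20580 ≈ 8.053 in (> 0, runoff occurs)
Q: (165727/20580)² ÷ (175727/20580) = 27465438529/3616461660 in (≈ 7.595 in)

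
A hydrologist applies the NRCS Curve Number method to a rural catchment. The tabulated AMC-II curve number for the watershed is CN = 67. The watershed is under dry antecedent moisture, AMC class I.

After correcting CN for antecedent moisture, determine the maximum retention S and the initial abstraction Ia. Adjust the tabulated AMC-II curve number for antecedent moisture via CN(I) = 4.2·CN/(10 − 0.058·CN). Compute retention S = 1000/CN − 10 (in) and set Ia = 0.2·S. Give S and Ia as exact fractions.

Adjust CN=67 to AMC I: 4.2·67/(10 − 0.058·67) → (1407/5) ÷ (3057/500) = 46900/1019 ≈ 46.026
Max retention: S = 1000/(46900/1019) − 10 = 5500/469 in (≈ 11.727 in)
Ia = 0.2·(5500/469) = 1100/469 in ≈ 2.345 in

S = 5500/469 in ≈ 11.727 in; Ia = 1100/469 in ≈ 2.345 in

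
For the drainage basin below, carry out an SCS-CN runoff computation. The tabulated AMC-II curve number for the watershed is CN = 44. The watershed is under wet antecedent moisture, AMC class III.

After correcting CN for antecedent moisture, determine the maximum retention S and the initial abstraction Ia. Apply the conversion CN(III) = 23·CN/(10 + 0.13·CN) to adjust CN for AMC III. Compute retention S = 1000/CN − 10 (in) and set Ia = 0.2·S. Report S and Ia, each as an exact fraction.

CN(III) from CN(II)=44: (23·44)/(10 + 0.13·44) = 25300/393 ≈ 64.377
Max retention: S = 1000/(25300/393) − 10 = 1400/253 in (≈ 5.534 in)
Ia = 0.2·(1400/253) = 280/253 in ≈ 1.107 in

S = 1400/253 in ≈ 5.534 in; Ia = 280/253 in ≈ 1.107 in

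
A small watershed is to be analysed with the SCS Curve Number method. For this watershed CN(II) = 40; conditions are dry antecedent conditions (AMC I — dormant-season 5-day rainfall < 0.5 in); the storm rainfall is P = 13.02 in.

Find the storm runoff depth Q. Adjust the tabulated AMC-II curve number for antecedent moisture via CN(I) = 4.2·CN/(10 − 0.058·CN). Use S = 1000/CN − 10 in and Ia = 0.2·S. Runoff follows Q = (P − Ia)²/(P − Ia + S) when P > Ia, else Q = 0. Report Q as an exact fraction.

Q = 4231249/5094950 in ≈ 0.830 in

Dry (AMC I): CN(I) = 4.2·40/(10 − 0.058·40) = 168/(192/25) = 175/8 ≈ 21.875
Retention S: 1000/CN − 10 with CN=21.875 → S = 250/7 ≈ 35.714 in
Ia = 0.2·(250/7) = 50/7 in ≈ 7.143 in
P − Ia = 13.020 − 7.143 = 2057/350 ≈ 5.877 in (> 0, runoff occurs)
Runoff Q = (P−Ia)²/(P−Ia+S) = (5.877)²/(5.877+35.714) = 4231249/5094950 ≈ 0.830 in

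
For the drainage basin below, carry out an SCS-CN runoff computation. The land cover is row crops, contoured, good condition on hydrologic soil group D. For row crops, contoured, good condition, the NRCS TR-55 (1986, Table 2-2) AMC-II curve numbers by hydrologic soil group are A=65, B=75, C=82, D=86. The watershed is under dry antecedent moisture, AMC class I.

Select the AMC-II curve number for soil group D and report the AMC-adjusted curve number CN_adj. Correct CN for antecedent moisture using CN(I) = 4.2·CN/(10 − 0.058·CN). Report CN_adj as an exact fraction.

CN_adj = 12900/179 ≈ 72.067

NRCS table: row crops, contoured, good condition, soil group D → CN(II) = 86
Adjust CN=86 to AMC I: 4.2·86/(10 − 0.058·86) → (1806/5) ÷ (1253/250) = 12900/179 ≈ 72.067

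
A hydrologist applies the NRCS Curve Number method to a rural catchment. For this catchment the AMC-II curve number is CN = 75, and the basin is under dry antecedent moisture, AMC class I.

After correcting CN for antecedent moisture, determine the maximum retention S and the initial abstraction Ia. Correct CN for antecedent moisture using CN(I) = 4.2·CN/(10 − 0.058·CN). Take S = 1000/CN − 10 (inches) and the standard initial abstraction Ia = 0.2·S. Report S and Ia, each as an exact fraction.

Dry (AMC I): CN(I) = 4.2·75/(10 − 0.058·75) = 315/(113/20) = 6300/113 ≈ 55.752
Retention S: 1000/CN − 10 with CN=55.752 → S = 500/63 ≈ 7.937 in
Initial abstraction Ia = S/5 = (500/63)/5 = 100/63 ≈ 1.587 in

S = 500/63 in ≈ 7.937 in; Ia = 100/63 in ≈ 1.587 in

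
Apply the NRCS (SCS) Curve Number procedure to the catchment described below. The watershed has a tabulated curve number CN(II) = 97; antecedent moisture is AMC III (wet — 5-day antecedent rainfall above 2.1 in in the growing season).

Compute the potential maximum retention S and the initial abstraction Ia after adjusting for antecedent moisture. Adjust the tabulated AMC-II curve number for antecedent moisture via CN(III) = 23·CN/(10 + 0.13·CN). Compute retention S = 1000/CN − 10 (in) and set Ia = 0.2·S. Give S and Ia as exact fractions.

CN(III) from CN(II)=97: (23·97)/(10 + 0.13·97) = 223100/2261 ≈ 98.673
Max retention: S = 1000/(223100/2261) − 10 = 300/2231 in (≈ 0.134 in)
Initial abstraction Ia = S/5 = (300/2231)/5 = 60/2231 ≈ 0.027 in

S = 300/2231 in ≈ 0.134 in; Ia = 60/2231 in ≈ 0.027 in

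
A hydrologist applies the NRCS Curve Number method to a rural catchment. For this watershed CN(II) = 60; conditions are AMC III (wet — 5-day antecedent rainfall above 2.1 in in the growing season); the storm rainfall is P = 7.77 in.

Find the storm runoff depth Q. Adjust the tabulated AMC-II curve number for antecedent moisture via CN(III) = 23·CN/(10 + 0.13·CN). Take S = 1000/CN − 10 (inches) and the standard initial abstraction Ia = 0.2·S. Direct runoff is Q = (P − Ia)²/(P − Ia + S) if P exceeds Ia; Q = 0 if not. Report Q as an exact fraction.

Wet (AMC III): CN(III) = 23·60/(10 + 0.13·60) = 1380/(89/5) = 6900/89 ≈ 77.528
Max retention: S = 1000/(6900/89) − 10 = 200/69 in (≈ 2.899 in)
Ia = 0.2S: 0.2·2.899 = 0.580 in (exactly 40/69)
Since P=7.770 > Ia=0.580: effective rainfall P−Ia = 49613/6900 in
Runoff Q = (P−Ia)²/(P−Ia+S) = (7.190)²/(7.190+2.899) = 2461449769/480329700 ≈ 5.125 in

Q = 2461449769/480329700 in ≈ 5.125 in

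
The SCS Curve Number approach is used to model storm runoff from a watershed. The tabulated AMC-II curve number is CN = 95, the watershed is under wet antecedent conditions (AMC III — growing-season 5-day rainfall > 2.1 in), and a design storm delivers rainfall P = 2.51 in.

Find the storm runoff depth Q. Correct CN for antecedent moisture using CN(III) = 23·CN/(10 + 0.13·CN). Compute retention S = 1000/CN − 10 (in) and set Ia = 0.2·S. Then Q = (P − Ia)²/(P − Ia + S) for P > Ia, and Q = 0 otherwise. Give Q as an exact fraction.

Q = 11596489969/5142921900 in ≈ 2.255 in

CN(III) from CN(II)=95: (23·95)/(10 + 0.13·95) = 43700/447 ≈ 97.763
Retention S: 1000/CN − 10 with CN=97.763 → S = 100/437 ≈ 0.229 in
Ia = 0.2S: 0.2·0.229 = 0.046 in (exactly 20/437)
Excess rainfall: 2.510 − 0.046 = 2.464 in; P > Ia so Q > 0
Runoff Q = (P−Ia)²/(P−Ia+S) = (2.464)²/(2.464+0.229) = 11596489969/5142921900 ≈ 2.255 in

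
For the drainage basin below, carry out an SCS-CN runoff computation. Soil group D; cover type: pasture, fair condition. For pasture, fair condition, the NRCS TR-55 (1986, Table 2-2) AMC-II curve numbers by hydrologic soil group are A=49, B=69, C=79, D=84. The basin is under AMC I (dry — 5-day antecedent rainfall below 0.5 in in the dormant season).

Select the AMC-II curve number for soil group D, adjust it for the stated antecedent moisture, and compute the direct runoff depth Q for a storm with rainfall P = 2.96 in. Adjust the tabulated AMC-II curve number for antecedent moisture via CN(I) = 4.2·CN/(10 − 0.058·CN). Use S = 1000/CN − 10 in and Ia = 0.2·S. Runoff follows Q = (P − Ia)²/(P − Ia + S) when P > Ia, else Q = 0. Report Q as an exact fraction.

NRCS table: pasture, fair condition, soil group D → CN(II) = 84
Dry (AMC I): CN(I) = 4.2·84/(10 − 0.058·84) = (1764/5)/(641/125) = 44100/641 ≈ 68.799
Max retention: S = 1000/(44100/641) − 10 = 2000/441 in (≈ 4.535 in)
Initial abstraction Ia = S/5 = (2000/441)/5 = 400/441 ≈ 0.907 in
P − Ia = 2.960 − 0.907 = 22634/11025 ≈ 2.053 in (> 0, runoff occurs)
Q: (22634/11025)² ÷ (72634/11025) = 256148978/400394925 in (≈ 0.640 in)

Q = 256148978/400394925 in ≈ 0.640 in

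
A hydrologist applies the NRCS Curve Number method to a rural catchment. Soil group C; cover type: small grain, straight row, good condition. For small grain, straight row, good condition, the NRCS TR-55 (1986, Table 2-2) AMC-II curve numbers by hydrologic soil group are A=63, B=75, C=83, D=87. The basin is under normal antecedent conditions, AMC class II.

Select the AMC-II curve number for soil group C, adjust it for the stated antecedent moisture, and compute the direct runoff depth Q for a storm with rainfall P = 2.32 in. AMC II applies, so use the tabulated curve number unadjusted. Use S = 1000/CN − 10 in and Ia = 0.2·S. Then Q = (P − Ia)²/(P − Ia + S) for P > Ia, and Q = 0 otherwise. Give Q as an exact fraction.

Q = 7856648/8522025 in ≈ 0.922 in

NRCS table: small grain, straight row, good condition, soil group C → CN(II) = 83
AMC II — tabulated CN = 83 applies directly.
Max retention: S = 1000/83 − 10 = 170/83 in (≈ 2.048 in)
Ia = 0.2S: 0.2·2.048 = 0.410 in (exactly 34/83)
Since P=2.320 > Ia=0.410: effective rainfall P−Ia = 3964/2075 in
Q = (3964/2075)²/((3964/2075) + 170/83) = (15713296/4305625)/(8214/2075) = 7856648/8522025 in ≈ 0.922 in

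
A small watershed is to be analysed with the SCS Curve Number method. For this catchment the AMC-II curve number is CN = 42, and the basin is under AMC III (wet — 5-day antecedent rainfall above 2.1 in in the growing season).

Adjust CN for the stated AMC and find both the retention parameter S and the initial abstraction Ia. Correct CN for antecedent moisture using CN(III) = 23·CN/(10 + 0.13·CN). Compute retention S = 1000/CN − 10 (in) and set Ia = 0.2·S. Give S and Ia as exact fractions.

Wet (AMC III): CN(III) = 23·42/(10 + 0.13·42) = 966/(773/50) = 48300/773 ≈ 62.484
Retention S: 1000/CN − 10 with CN=62.484 → S = 2900/483 ≈ 6.004 in
Ia = 0.2S: 0.2·6.004 = 1.201 in (exactly 580/483)

S = 2900/483 in ≈ 6.004 in; Ia = 580/483 in ≈ 1.201 in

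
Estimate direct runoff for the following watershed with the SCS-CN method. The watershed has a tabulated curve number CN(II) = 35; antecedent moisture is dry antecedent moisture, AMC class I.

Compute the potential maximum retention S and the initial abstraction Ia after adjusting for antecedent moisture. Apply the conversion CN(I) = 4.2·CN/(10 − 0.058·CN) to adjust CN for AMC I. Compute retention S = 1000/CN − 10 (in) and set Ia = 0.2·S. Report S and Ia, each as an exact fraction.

S = 6500/147 in ≈ 44.218 in; Ia = 1300/147 in ≈ 8.844 in

Dry (AMC I): CN(I) = 4.2·35/(10 − 0.058·35) = 147/(797/100) = 14700/797 ≈ 18.444
Retention S: 1000/CN − 10 with CN=18.444 → S = 6500/147 ≈ 44.218 in
Ia = 0.2S: 0.2·44.218 = 8.844 in (exactly 1300/147)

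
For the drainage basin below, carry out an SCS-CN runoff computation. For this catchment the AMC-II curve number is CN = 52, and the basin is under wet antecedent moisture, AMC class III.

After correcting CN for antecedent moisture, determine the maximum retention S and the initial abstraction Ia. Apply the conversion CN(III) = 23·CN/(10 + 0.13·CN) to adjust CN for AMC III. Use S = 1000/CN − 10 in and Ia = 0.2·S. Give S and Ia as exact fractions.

S = 1200/299 in ≈ 4.013 in; Ia = 240/299 in ≈ 0.803 in

CN(III) from CN(II)=52: (23·52)/(10 + 0.13·52) = 29900/419 ≈ 71.360
S = 1000/(29900/419) − 10 = 1200/299 in ≈ 4.013 in
Ia = 0.2S: 0.2·4.013 = 0.803 in (exactly 240/299)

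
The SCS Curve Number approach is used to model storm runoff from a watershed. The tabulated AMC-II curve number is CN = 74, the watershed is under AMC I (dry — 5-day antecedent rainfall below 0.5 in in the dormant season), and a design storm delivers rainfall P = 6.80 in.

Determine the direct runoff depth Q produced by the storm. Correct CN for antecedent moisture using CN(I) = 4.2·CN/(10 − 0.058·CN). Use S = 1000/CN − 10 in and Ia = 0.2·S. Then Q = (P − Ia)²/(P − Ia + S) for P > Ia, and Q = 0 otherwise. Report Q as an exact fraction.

Q = 198363362/101821965 in ≈ 1.948 in

Dry (AMC I): CN(I) = 4.2·74/(10 − 0.058·74) = (1554/5)/(1427/250) = 77700/1427 ≈ 54.450
S = 1000/(77700/1427) − 10 = 6500/777 in ≈ 8.366 in
Initial abstraction Ia = S/5 = (6500/777)/5 = 1300/777 ≈ 1.673 in
Excess rainfall: 6.800 − 1.673 = 5.127 in; P > Ia so Q > 0
Q = (19918/3885)²/((19918/3885) + 6500/777) = (396726724/15093225)/(52418/3885) = 198363362/101821965 in ≈ 1.948 in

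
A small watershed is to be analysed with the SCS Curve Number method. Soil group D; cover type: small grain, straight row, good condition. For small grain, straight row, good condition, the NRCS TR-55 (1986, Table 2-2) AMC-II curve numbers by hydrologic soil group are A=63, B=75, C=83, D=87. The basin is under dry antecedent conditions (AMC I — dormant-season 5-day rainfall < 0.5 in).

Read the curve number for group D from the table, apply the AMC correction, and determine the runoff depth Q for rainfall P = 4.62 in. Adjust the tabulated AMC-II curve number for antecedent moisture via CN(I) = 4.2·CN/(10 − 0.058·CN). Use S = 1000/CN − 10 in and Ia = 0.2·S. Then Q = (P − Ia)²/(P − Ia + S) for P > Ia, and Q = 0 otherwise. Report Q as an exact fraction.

NRCS table: small grain, straight row, good condition, soil group D → CN(II) = 87
Dry (AMC I): CN(I) = 4.2·87/(10 − 0.058·87) = (1827/5)/(2477/500) = 182700/2477 ≈ 73.759
S = 1000/(182700/2477) − 10 = 6500/1827 in ≈ 3.558 in
Ia = 0.2S: 0.2·3.558 = 0.712 in (exactly 1300/1827)
Since P=4.620 > Ia=0.712: effective rainfall P−Ia = 357037/91350 in
Runoff Q = (P−Ia)²/(P−Ia+S) = (3.908)²/(3.908+3.558) = 127475419369/62304079950 ≈ 2.046 in

Q = 127475419369/62304079950 in ≈ 2.046 in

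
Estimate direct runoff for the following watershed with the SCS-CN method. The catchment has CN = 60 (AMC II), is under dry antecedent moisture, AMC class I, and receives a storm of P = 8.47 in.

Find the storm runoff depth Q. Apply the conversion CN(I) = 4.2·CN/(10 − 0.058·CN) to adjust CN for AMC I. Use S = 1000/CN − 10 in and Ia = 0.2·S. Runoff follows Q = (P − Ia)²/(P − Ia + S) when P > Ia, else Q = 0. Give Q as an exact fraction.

Adjust CN=60 to AMC I: 4.2·60/(10 − 0.058·60) → 252 ÷ (163/25) = 6300/163 ≈ 38.650
Max retention: S = 1000/(6300/163) − 10 = 1000/63 in (≈ 15.873 in)
Ia = 0.2·(1000/63) = 200/63 in ≈ 3.175 in
P − Ia = 8.470 − 3.175 = 33361/6300 ≈ 5.295 in (> 0, runoff occurs)
Runoff Q = (P−Ia)²/(P−Ia+S) = (5.295)²/(5.295+15.873) = 1112956321/840174300 ≈ 1.325 in

Q = 1112956321/840174300 in ≈ 1.325 in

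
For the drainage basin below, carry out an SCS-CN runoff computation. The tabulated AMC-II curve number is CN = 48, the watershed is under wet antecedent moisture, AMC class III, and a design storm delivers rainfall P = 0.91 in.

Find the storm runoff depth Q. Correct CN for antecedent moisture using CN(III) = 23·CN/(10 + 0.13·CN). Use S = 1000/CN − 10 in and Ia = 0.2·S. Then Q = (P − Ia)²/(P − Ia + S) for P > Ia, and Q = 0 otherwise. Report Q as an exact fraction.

Q = 0 in ≈ 0.000 in

Wet (AMC III): CN(III) = 23·48/(10 + 0.13·48) = 1104/(406/25) = 13800/203 ≈ 67.980
Max retention: S = 1000/(13800/203) − 10 = 325/69 in (≈ 4.710 in)
Ia = 0.2·(325/69) = 65/69 in ≈ 0.942 in
P = 0.910 ≤ Ia = 0.942 in: entire storm abstracted, Q = 0.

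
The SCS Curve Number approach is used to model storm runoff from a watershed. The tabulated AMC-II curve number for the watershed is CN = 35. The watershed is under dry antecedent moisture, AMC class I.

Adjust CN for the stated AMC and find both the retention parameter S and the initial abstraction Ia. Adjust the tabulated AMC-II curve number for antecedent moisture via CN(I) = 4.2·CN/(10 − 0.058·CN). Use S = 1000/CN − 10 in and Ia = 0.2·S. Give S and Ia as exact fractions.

S = 6500/147 in ≈ 44.218 in; Ia = 1300/147 in ≈ 8.844 in

CN(I) from CN(II)=35: (4.2·35)/(10 − 0.058·35) = 14700/797 ≈ 18.444
S = 1000/(14700/797) − 10 = 6500/147 in ≈ 44.218 in
Initial abstraction Ia = S/5 = (6500/147)/5 = 1300/147 ≈ 8.844 in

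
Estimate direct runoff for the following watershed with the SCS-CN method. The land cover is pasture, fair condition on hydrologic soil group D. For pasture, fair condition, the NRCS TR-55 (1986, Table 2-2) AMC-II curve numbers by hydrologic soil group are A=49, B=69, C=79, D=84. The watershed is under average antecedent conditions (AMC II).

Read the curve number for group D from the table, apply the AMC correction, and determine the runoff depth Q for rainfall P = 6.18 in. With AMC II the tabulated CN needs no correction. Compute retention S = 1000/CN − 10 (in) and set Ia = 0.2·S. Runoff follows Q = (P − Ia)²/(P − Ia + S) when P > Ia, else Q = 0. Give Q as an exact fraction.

NRCS table: pasture, fair condition, soil group D → CN(II) = 84
AMC II — tabulated CN = 84 applies directly.
S = 1000/84 − 10 = 40/21 in ≈ 1.905 in
Ia = 0.2S: 0.2·1.905 = 0.381 in (exactly 8/21)
P − Ia = 6.180 − 0.381 = 6089/1050 ≈ 5.799 in (> 0, runoff occurs)
Q = (6089/1050)²/((6089/1050) + 40/21) = (37075921/1102500)/(8089/1050) = 37075921/8493450 in ≈ 4.365 in

Q = 37075921/8493450 in ≈ 4.365 in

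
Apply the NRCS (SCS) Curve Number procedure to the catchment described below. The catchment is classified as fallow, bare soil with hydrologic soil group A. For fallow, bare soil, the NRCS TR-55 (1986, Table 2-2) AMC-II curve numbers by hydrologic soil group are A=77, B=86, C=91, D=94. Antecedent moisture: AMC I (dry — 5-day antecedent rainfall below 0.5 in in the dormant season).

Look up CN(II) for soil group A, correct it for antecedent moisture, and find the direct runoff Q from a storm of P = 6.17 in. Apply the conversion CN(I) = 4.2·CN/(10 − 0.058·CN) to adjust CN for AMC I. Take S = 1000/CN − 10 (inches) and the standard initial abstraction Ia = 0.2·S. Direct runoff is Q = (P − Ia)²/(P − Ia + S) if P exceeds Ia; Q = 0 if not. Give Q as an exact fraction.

Q = 589346400721/310090311300 in ≈ 1.901 in

NRCS table: fallow, bare soil, soil group A → CN(II) = 77
Dry (AMC I): CN(I) = 4.2·77/(10 − 0.058·77) = (1617/5)/(2767/500) = 161700/2767 ≈ 58.439
S = 1000/(161700/2767) − 10 = 11500/1617 in ≈ 7.112 in
Initial abstraction Ia = S/5 = (11500/1617)/5 = 2300/1617 ≈ 1.422 in
P − Ia = 6.170 − 1.422 = 767689/161700 ≈ 4.748 in (> 0, runoff occurs)
Runoff Q = (P−Ia)²/(P−Ia+S) = (4.748)²/(4.748+7.112) = 589346400721/310090311300 ≈ 1.901 in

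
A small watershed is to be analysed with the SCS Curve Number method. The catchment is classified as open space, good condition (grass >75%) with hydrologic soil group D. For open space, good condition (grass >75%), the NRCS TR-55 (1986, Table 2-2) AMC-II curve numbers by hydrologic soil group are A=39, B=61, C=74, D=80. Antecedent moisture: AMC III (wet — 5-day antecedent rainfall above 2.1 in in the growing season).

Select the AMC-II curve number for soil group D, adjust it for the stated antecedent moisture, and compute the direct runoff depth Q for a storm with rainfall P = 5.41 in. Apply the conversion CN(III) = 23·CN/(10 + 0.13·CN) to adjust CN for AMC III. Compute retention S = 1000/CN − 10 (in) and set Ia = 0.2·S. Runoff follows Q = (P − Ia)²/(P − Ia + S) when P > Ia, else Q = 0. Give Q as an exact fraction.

NRCS table: open space, good condition (grass >75%), soil group D → CN(II) = 80
Adjust CN=80 to AMC III: 23·80/(10 + 0.13·80) → 1840 ÷ (102/5) = 4600/51 ≈ 90.196
S = 1000/(4600/51) − 10 = 25/23 in ≈ 1.087 in
Initial abstraction Ia = S/5 = (25/23)/5 = 5/23 ≈ 0.217 in
Since P=5.410 > Ia=0.217: effective rainfall P−Ia = 11943/2300 in
Q = (11943/2300)²/((11943/2300) + 25/23) = (142635249/5290000)/(14443/2300) = 142635249/33218900 in ≈ 4.294 in

Q = 142635249/33218900 in ≈ 4.294 in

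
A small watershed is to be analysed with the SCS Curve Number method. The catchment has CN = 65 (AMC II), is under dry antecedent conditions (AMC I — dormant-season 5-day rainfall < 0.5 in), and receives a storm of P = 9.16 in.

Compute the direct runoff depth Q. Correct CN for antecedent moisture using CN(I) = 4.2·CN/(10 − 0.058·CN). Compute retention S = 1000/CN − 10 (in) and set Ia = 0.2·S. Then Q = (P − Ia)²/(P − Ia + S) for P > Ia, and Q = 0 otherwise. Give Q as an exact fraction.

Q = 41357761/18457725 in ≈ 2.241 in

CN(I) from CN(II)=65: (4.2·65)/(10 − 0.058·65) = 3900/89 ≈ 43.820
S = 1000/(3900/89) − 10 = 500/39 in ≈ 12.821 in
Initial abstraction Ia = S/5 = (500/39)/5 = 100/39 ≈ 2.564 in
Since P=9.160 > Ia=2.564: effective rainfall P−Ia = 6431/975 in
Runoff Q = (P−Ia)²/(P−Ia+S) = (6.596)²/(6.596+12.821) = 41357761/18457725 ≈ 2.241 in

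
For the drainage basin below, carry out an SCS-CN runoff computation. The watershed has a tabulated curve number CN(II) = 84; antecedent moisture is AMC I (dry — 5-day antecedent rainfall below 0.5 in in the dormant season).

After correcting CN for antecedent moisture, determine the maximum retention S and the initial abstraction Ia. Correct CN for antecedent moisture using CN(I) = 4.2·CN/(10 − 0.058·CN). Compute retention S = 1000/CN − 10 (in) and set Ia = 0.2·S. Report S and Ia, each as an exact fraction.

CN(I) from CN(II)=84: (4.2·84)/(10 − 0.058·84) = 44100/641 ≈ 68.799
Max retention: S = 1000/(44100/641) − 10 = 2000/441 in (≈ 4.535 in)
Ia = 0.2S: 0.2·4.535 = 0.907 in (exactly 400/441)

S = 2000/441 in ≈ 4.535 in; Ia = 400/441 in ≈ 0.907 in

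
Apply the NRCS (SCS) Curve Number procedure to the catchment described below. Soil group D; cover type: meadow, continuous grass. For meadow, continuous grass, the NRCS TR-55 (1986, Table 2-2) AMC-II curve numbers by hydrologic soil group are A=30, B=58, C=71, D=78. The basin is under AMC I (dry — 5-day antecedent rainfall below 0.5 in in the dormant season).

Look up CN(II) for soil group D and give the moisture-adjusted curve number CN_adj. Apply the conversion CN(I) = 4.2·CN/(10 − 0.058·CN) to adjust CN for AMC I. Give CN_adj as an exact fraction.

CN_adj = 81900/1369 ≈ 59.825

NRCS table: meadow, continuous grass, soil group D → CN(II) = 78
Dry (AMC I): CN(I) = 4.2·78/(10 − 0.058·78) = (1638/5)/(1369/250) = 81900/1369 ≈ 59.825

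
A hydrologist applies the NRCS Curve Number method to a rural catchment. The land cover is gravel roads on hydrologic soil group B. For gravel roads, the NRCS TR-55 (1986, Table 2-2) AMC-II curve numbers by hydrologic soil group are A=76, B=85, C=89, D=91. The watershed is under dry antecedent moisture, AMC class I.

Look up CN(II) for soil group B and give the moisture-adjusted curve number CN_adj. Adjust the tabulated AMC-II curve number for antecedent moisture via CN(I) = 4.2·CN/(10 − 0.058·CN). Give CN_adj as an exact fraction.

NRCS table: gravel roads, soil group B → CN(II) = 85
CN(I) from CN(II)=85: (4.2·85)/(10 − 0.058·85) = 11900/169 ≈ 70.414

CN_adj = 11900/169 ≈ 70.414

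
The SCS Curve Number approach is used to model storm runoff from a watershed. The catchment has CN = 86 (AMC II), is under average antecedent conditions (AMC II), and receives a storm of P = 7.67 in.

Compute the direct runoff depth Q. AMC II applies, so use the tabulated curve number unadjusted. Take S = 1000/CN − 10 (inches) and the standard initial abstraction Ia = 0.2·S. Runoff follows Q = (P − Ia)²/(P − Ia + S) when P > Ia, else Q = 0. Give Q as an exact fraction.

Average conditions: CN = 86 (no AMC adjustment).
Retention S: 1000/CN − 10 with CN=86.000 → S = 70/43 ≈ 1.628 in
Ia = 0.2S: 0.2·1.628 = 0.326 in (exactly 14/43)
Excess rainfall: 7.670 − 0.326 = 7.344 in; P > Ia so Q > 0
Runoff Q = (P−Ia)²/(P−Ia+S) = (7.344)²/(7.344+1.628) = 997359561/165898300 ≈ 6.012 in

Q = 997359561/165898300 in ≈ 6.012 in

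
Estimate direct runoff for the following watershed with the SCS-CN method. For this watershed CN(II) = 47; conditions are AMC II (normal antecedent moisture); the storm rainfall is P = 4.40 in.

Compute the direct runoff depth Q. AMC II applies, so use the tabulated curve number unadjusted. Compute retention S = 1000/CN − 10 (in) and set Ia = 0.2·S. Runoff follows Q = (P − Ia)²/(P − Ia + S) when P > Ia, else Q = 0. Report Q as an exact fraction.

CN(II) = 47; AMC II needs no correction.
Max retention: S = 1000/47 − 10 = 530/47 in (≈ 11.277 in)
Initial abstraction Ia = S/5 = (530/47)/5 = 106/47 ≈ 2.255 in
Excess rainfall: 4.400 − 2.255 = 2.145 in; P > Ia so Q > 0
Q = (504/235)²/((504/235) + 530/47) = (254016/55225)/(3154/235) = 127008/370595 in ≈ 0.343 in

Q = 127008/370595 in ≈ 0.343 in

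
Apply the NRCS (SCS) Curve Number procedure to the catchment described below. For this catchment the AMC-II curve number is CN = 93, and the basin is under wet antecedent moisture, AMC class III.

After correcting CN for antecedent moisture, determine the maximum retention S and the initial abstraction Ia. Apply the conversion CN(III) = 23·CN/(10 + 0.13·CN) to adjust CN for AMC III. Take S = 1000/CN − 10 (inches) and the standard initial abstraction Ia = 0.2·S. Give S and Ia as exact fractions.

S = 700/2139 in ≈ 0.327 in; Ia = 140/2139 in ≈ 0.065 in

Adjust CN=93 to AMC III: 23·93/(10 + 0.13·93) → 2139 ÷ (2209/100) = 213900/2209 ≈ 96.831
Retention S: 1000/CN − 10 with CN=96.831 → S = 700/2139 ≈ 0.327 in
Ia = 0.2·(700/2139) = 140/2139 in ≈ 0.065 in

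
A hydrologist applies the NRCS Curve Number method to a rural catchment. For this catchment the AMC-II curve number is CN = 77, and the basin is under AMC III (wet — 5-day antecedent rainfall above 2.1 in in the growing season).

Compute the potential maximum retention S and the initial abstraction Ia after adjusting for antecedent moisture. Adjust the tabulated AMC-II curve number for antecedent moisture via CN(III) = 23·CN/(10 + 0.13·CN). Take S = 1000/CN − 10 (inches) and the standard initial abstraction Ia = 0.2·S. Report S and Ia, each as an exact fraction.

Adjust CN=77 to AMC III: 23·77/(10 + 0.13·77) → 1771 ÷ (2001/100) = 7700/87 ≈ 88.506
Retention S: 1000/CN − 10 with CN=88.506 → S = 100/77 ≈ 1.299 in
Ia = 0.2S: 0.2·1.299 = 0.260 in (exactly 20/77)

S = 100/77 in ≈ 1.299 in; Ia = 20/77 in ≈ 0.260 in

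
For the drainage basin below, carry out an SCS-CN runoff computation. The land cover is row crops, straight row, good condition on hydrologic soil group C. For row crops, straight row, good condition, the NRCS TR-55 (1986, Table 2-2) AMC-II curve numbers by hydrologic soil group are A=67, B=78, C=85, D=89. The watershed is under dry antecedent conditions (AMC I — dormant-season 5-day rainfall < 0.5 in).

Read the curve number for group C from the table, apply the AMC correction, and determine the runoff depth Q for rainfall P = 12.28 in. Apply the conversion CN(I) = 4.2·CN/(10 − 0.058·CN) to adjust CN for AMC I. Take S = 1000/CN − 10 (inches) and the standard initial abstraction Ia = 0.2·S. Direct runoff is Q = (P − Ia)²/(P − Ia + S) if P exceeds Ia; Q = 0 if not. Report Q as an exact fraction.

NRCS table: row crops, straight row, good condition, soil group C → CN(II) = 85
Dry (AMC I): CN(I) = 4.2·85/(10 − 0.058·85) = 357/(507/100) = 11900/169 ≈ 70.414
S = 1000/(11900/169) − 10 = 500/119 in ≈ 4.202 in
Ia = 0.2·(500/119) = 100/119 in ≈ 0.840 in
P − Ia = 12.280 − 0.840 = 34033/2975 ≈ 11.440 in (> 0, runoff occurs)
Runoff Q = (P−Ia)²/(P−Ia+S) = (11.440)²/(11.440+4.202) = 1158245089/138435675 ≈ 8.367 in

Q = 1158245089/138435675 in ≈ 8.367 in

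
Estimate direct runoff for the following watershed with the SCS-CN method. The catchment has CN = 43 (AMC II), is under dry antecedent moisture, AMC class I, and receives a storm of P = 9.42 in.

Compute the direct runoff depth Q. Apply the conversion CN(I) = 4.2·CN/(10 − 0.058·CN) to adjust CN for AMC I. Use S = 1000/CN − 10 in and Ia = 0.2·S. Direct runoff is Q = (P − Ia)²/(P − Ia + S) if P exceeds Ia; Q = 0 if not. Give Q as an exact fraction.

Q = 2187526441/7852653550 in ≈ 0.279 in

Dry (AMC I): CN(I) = 4.2·43/(10 − 0.058·43) = (903/5)/(3753/500) = 30100/1251 ≈ 24.061
S = 1000/(30100/1251) − 10 = 9500/301 in ≈ 31.561 in
Ia = 0.2·(9500/301) = 1900/301 in ≈ 6.312 in
Since P=9.420 > Ia=6.312: effective rainfall P−Ia = 46771/15050 in
Runoff Q = (P−Ia)²/(P−Ia+S) = (3.108)²/(3.108+31.561) = 2187526441/7852653550 ≈ 0.279 in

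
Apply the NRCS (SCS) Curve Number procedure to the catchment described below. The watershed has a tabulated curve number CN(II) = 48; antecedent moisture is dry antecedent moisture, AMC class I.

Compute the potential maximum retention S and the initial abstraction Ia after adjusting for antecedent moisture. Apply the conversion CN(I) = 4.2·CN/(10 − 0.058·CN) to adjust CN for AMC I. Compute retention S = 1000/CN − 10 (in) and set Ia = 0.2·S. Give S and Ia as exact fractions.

Adjust CN=48 to AMC I: 4.2·48/(10 − 0.058·48) → (1008/5) ÷ (902/125) = 12600/451 ≈ 27.938
Retention S: 1000/CN − 10 with CN=27.938 → S = 1625/63 ≈ 25.794 in
Initial abstraction Ia = S/5 = (1625/63)/5 = 325/63 ≈ 5.159 in

S = 1625/63 in ≈ 25.794 in; Ia = 325/63 in ≈ 5.159 in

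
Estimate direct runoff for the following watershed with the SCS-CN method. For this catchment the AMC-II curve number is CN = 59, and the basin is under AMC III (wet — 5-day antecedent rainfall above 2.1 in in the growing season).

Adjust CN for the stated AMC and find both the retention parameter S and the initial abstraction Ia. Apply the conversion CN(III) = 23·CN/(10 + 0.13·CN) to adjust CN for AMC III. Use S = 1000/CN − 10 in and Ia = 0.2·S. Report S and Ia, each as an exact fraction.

Adjust CN=59 to AMC III: 23·59/(10 + 0.13·59) → 1357 ÷ (1767/100) = 135700/1767 ≈ 76.797
S = 1000/(135700/1767) − 10 = 4100/1357 in ≈ 3.021 in
Initial abstraction Ia = S/5 = (4100/1357)/5 = 820/1357 ≈ 0.604 in

S = 4100/1357 in ≈ 3.021 in; Ia = 820/1357 in ≈ 0.604 in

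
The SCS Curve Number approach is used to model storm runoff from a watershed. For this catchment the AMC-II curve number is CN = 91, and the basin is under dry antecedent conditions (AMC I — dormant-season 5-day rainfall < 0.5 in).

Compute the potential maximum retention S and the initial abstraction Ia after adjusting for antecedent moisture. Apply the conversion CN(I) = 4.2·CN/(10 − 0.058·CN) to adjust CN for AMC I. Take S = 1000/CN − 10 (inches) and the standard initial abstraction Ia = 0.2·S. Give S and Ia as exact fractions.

Adjust CN=91 to AMC I: 4.2·91/(10 − 0.058·91) → (1911/5) ÷ (2361/500) = 63700/787 ≈ 80.940
Max retention: S = 1000/(63700/787) − 10 = 1500/637 in (≈ 2.355 in)
Initial abstraction Ia = S/5 = (1500/637)/5 = 300/637 ≈ 0.471 in

S = 1500/637 in ≈ 2.355 in; Ia = 300/637 in ≈ 0.471 in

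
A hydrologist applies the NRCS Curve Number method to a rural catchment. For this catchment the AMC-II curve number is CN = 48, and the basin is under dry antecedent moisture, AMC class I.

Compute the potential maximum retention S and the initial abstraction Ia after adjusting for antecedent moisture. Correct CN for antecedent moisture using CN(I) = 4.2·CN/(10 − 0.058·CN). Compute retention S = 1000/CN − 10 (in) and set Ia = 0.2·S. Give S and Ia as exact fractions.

Adjust CN=48 to AMC I: 4.2·48/(10 − 0.058·48) → (1008/5) ÷ (902/125) = 12600/451 ≈ 27.938
S = 1000/(12600/451) − 10 = 1625/63 in ≈ 25.794 in
Ia = 0.2S: 0.2·25.794 = 5.159 in (exactly 325/63)

S = 1625/63 in ≈ 25.794 in; Ia = 325/63 in ≈ 5.159 in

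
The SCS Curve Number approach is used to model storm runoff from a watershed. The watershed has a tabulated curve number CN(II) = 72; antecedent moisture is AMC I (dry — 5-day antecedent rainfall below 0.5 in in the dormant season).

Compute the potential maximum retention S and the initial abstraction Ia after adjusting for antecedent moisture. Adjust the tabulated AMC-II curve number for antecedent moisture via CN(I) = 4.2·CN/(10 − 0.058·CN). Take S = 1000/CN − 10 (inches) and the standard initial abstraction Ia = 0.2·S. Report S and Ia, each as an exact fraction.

S = 250/27 in ≈ 9.259 in; Ia = 50/27 in ≈ 1.852 in

Dry (AMC I): CN(I) = 4.2·72/(10 − 0.058·72) = (1512/5)/(728/125) = 675/13 ≈ 51.923
S = 1000/(675/13) − 10 = 250/27 in ≈ 9.259 in
Ia = 0.2·(250/27) = 50/27 in ≈ 1.852 in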